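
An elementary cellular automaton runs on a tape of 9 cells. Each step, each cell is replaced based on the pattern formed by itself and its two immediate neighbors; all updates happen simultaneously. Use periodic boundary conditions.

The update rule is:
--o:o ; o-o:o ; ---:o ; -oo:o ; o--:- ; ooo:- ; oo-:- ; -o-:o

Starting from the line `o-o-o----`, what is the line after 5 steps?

-ooooooo-

ooooo-ooo
-----oo--
oooooo--o
-------oo
-ooooooo-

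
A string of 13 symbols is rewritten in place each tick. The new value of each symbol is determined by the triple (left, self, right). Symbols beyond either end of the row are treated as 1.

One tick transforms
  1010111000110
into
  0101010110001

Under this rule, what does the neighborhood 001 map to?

At position 9 the neighborhood is 001; the next row has 0 there.

0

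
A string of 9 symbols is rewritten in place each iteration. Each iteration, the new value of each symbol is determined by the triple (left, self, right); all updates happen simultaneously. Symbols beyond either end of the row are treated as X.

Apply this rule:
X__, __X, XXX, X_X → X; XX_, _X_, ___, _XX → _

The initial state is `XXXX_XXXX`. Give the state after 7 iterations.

X_X_X_X_X

XXX_X_XXX
XX_X_X_XX
X_X_X_X_X
_X_X_X_X_
X_X_X_X_X  (repeats iteration 3; period 2)
iteration 7: X_X_X_X_X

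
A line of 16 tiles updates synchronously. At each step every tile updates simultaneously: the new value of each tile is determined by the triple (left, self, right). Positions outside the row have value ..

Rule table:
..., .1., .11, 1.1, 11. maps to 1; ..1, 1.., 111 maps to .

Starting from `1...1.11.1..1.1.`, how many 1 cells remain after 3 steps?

8

1.1.111111..111.
11111....1..1.1.
1...1.11.1..111.
count of 1: 8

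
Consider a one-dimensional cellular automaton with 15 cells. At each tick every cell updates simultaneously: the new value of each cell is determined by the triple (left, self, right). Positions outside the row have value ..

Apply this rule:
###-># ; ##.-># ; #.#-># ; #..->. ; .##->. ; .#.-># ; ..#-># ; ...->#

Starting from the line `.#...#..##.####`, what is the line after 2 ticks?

##.###.#.##.###
.##.#####.##.##

.##.#####.##.##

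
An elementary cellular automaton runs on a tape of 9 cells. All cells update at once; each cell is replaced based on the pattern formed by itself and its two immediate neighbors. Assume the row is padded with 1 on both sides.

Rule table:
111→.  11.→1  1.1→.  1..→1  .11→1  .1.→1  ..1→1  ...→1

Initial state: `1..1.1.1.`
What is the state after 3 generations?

1111.1.1.
...1.1.1.
1111.1.1.

1111.1.1.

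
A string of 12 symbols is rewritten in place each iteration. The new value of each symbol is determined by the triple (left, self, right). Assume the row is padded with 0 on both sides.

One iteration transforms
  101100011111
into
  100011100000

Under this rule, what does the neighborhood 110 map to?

At position 3 the neighborhood is 110; the next row has 0 there.

0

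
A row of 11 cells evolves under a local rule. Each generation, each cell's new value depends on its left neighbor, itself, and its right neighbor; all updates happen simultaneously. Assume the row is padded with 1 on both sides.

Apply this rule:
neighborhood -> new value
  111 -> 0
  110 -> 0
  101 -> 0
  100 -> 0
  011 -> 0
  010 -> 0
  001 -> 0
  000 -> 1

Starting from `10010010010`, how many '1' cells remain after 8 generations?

00000000000
01111111110
00000000000  (repeats generation 1; period 2)
generation 8: 01111111110
count of 1: 9

9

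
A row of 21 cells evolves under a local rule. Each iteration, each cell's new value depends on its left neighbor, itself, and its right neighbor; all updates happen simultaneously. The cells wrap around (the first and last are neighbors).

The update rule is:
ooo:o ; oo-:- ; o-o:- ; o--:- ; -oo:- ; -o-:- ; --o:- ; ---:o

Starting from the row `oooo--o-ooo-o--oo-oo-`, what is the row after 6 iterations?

-oo------o-----------
----oooo---oooooooooo
-oo--oo--o--oooooooo-
-------------oooooo--
oooooooooooo--oooo--o
ooooooooooo----oo----

ooooooooooo----oo----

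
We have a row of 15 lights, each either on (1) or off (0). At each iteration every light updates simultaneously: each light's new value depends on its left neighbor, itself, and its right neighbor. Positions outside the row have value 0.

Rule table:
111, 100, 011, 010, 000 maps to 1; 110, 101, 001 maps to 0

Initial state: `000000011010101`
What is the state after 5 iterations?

111111010010101
111110011010101
111101010010101
111001011010101
110101010010101

110101010010101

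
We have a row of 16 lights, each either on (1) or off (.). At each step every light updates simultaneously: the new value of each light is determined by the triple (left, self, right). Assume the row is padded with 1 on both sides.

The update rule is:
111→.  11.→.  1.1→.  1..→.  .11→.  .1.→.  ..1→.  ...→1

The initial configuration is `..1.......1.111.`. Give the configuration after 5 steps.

....11111.......
.11.......11111.
....11111.......  (repeats step 1; period 2)
step 5: ....11111.......

....11111.......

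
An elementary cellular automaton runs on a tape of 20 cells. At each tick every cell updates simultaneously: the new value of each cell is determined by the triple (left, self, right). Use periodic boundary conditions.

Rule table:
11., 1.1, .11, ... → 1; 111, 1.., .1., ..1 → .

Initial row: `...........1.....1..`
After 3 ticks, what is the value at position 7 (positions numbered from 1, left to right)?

tick 1: 1111111111...111...1
tick 2: .........1.1.1.1.1.1
tick 3: .1111111..1.1.1.1.1.
position 7 holds 1

1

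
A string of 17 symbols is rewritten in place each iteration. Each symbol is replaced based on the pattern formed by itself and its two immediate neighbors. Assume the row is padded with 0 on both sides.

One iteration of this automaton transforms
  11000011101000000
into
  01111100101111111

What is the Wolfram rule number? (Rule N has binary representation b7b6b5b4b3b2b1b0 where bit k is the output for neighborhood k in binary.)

87

position 7: 111 → 0  (bit 7 = 0)
position 1: 110 → 1  (bit 6 = 1)
position 9: 101 → 0  (bit 5 = 0)
position 2: 100 → 1  (bit 4 = 1)
position 0: 011 → 0  (bit 3 = 0)
position 10: 010 → 1  (bit 2 = 1)
position 5: 001 → 1  (bit 1 = 1)
position 3: 000 → 1  (bit 0 = 1)
bits b7..b0 = 01010111 = 87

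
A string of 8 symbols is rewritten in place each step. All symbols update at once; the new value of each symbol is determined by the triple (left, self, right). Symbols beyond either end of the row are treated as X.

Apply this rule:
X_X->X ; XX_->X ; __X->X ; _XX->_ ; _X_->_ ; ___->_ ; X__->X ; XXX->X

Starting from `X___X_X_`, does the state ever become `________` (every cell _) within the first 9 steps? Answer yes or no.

XX_X_X_X
XXX_X_X_
XXXX_X_X
XXXXX_X_
XXXXXX_X
XXXXXXX_
XXXXXXXX
XXXXXXXX  (fixed point — unchanged through step 9)
step 9 is XXXXXXXX, still not uniform _

no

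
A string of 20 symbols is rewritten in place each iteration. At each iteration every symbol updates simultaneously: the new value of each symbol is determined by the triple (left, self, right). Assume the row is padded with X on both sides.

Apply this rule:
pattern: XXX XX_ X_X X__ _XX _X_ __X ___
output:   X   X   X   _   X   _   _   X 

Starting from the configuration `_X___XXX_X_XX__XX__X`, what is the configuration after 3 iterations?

X_X_XXXXXXXXX__XX__X

iteration 1: X__X_XXXX_XXX__XX__X
iteration 2: X___XXXXXXXXX__XX__X
iteration 3: X_X_XXXXXXXXX__XX__X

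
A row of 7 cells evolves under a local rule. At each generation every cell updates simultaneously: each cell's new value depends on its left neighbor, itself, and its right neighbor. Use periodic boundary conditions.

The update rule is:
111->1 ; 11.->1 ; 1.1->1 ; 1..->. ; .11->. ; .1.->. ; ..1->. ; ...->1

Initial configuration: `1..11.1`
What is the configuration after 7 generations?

generation 1: 1...11.
generation 2: ..1..11
generation 3: ......1
generation 4: .1111..
generation 5: ..111.1
generation 6: ...111.
generation 7: 11..11.

11..11.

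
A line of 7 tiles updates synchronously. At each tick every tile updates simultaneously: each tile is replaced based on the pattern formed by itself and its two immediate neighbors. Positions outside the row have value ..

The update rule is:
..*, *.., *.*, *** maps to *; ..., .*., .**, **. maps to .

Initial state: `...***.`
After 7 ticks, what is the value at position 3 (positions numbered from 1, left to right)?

*

tick 1: ..*.*.*
tick 2: .*.*.*.
tick 3: *.*.*.*
tick 4: .*.*.*.  (repeats tick 2; period 2)
tick 7: *.*.*.*
position 3 holds *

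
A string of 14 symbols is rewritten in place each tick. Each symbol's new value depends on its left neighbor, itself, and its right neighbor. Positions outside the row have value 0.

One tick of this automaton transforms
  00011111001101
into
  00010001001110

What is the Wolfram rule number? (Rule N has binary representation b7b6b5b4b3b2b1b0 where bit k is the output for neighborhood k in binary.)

104

position 4: 111 → 0  (bit 7 = 0)
position 7: 110 → 1  (bit 6 = 1)
position 12: 101 → 1  (bit 5 = 1)
position 8: 100 → 0  (bit 4 = 0)
position 3: 011 → 1  (bit 3 = 1)
position 13: 010 → 0  (bit 2 = 0)
position 2: 001 → 0  (bit 1 = 0)
position 0: 000 → 0  (bit 0 = 0)
bits b7..b0 = 01101000 = 104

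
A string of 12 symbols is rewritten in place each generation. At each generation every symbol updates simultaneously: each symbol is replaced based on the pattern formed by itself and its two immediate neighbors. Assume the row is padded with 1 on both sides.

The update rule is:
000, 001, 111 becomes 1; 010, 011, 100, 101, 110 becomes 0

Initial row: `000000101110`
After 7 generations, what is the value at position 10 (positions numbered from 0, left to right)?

011111000100
001110011001
010100100010
000001001100
011110010001
001100100110
010001001000
position 10 holds 0

0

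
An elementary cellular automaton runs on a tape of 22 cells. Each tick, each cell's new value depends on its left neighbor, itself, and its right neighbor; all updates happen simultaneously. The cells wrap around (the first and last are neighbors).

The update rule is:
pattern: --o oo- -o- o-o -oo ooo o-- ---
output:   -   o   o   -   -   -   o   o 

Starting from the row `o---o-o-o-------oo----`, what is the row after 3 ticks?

tick 1: ooo-o-o-ooooooo--oooo-
tick 2: --o-o-o-------oo----o-
tick 3: o-o-o-ooooooo--oooo-oo

o-o-o-ooooooo--oooo-oo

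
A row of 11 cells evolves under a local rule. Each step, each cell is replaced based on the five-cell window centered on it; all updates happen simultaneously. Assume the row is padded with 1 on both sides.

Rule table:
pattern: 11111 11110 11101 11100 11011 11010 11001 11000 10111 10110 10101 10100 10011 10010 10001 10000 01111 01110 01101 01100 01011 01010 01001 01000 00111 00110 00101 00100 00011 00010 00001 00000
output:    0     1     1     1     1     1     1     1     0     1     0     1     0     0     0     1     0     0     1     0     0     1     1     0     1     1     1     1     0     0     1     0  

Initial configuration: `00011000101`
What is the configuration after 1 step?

10010100100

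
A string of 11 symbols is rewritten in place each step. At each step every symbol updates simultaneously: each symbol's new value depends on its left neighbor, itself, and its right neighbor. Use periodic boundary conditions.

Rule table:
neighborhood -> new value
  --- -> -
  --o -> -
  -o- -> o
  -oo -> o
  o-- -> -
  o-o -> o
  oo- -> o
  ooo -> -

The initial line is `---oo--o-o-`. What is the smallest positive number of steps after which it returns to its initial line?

2

---oo--ooo-
---oo--o-o-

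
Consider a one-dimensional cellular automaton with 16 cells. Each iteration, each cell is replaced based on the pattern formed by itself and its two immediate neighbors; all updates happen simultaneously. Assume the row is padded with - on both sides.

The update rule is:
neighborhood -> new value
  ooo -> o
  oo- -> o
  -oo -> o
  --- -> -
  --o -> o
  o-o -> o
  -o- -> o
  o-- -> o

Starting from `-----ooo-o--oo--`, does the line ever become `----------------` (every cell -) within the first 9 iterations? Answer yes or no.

----ooooooooooo-
---ooooooooooooo
--oooooooooooooo
-ooooooooooooooo
oooooooooooooooo
oooooooooooooooo  (fixed point — unchanged through iteration 9)
iteration 9 is oooooooooooooooo, still not uniform -

no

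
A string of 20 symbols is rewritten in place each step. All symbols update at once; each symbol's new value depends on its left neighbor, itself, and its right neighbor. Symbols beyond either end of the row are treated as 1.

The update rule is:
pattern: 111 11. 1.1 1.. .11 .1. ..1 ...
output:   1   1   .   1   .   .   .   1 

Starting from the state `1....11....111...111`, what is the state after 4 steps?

step 1: 1111..1111..1111..11
step 2: 11111..1111..1111..1
step 3: 111111..1111..1111..
step 4: 1111111..1111..1111.

1111111..1111..1111.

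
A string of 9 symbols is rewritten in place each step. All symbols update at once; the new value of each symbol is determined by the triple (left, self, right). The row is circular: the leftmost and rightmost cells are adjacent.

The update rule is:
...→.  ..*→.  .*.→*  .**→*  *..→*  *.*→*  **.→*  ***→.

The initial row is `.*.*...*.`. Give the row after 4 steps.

.****..**

.****..**
**..**.**
.**.****.
.****..**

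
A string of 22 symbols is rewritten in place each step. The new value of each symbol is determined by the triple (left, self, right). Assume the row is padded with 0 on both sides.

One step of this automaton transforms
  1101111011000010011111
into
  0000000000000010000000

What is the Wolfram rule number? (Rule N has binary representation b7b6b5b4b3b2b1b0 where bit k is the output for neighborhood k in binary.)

4

position 4: 111 → 0  (bit 7 = 0)
position 1: 110 → 0  (bit 6 = 0)
position 2: 101 → 0  (bit 5 = 0)
position 10: 100 → 0  (bit 4 = 0)
position 0: 011 → 0  (bit 3 = 0)
position 14: 010 → 1  (bit 2 = 1)
position 13: 001 → 0  (bit 1 = 0)
position 11: 000 → 0  (bit 0 = 0)
bits b7..b0 = 00000100 = 4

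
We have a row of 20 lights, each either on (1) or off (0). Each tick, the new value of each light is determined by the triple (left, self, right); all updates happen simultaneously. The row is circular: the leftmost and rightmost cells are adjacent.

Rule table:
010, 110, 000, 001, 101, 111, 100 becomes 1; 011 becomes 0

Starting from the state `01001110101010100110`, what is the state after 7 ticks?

11101111110111111111

tick 1: 11110111111111111011
tick 2: 11111011111111111101
tick 3: 11111101111111111110
tick 4: 01111110111111111111
tick 5: 10111111011111111111
tick 6: 11011111101111111111
tick 7: 11101111110111111111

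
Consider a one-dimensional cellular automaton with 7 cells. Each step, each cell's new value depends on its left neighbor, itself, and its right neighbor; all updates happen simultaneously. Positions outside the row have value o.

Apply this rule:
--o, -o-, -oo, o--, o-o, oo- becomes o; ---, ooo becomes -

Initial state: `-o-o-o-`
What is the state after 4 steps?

oo---oo

step 1: ooooooo
step 2: -------
step 3: o-----o
step 4: oo---oo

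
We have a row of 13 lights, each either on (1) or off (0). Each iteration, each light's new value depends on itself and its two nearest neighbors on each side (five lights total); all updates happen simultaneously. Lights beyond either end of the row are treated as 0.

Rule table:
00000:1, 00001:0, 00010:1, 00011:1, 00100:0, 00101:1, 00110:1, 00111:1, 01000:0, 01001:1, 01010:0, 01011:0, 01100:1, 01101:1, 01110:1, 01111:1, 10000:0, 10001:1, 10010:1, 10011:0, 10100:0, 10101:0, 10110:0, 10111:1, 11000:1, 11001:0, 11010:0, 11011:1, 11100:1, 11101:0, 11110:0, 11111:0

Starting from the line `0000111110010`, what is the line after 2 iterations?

1111110110000

1101110010100
1111110110000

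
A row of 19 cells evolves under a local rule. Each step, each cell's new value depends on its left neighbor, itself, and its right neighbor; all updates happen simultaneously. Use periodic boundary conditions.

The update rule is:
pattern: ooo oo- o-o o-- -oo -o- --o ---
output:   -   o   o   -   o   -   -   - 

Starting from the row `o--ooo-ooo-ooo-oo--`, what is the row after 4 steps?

----o--ooo-oo------

---o-ooo-ooo-oooo--
----oo-ooo-ooo--o--
----oooo-ooo-o-----
----o--ooo-oo------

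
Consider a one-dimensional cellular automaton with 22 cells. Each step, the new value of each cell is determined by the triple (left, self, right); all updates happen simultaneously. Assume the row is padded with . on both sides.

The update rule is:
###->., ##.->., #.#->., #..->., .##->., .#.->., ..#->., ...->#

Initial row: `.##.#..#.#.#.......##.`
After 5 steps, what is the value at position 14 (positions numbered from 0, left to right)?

.............#####....
############.......###
.............#####....  (repeats step 1; period 2)
step 5: .............#####....
position 14 holds #

#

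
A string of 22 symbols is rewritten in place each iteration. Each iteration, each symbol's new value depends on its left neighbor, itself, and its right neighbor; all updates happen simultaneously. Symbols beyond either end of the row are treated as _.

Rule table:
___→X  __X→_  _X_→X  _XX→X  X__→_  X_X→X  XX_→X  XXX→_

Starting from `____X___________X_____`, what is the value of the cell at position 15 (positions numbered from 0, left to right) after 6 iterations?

XXX_X_XXXXXXXXX_X_XXXX
X_XXXXX_______XXXXX__X
XXX___X_XXXXX_X___X__X
X_X_X_XXX___XXX_X_X__X
XXXXXXX_X_X_X_XXXXX__X
X_____XXXXXXXXX___X__X
position 15 holds _

_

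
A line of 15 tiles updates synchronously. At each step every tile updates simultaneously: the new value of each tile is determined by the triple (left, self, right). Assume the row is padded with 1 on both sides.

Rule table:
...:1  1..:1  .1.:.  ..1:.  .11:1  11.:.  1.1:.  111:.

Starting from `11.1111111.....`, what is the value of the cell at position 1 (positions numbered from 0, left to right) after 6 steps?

1

step 1: ...1......1111.
step 2: 11..11111.1....
step 3: ..1.1......111.
step 4: 1....11111.1...
step 5: .111.1......11.
step 6: .1....11111.1..
position 1 holds 1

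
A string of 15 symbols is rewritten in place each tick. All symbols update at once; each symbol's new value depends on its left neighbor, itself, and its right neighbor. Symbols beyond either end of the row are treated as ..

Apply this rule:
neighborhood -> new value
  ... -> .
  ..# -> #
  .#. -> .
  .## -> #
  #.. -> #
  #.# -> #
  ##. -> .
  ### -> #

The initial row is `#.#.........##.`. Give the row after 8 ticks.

#.#.##.#.#.#.#.

.#.#.......##.#
#.#.#.....##.#.
.#.#.#...##.#.#
#.#.#.#.##.#.#.
.#.#.#.##.#.#.#
#.#.#.##.#.#.#.
.#.#.##.#.#.#.#
#.#.##.#.#.#.#.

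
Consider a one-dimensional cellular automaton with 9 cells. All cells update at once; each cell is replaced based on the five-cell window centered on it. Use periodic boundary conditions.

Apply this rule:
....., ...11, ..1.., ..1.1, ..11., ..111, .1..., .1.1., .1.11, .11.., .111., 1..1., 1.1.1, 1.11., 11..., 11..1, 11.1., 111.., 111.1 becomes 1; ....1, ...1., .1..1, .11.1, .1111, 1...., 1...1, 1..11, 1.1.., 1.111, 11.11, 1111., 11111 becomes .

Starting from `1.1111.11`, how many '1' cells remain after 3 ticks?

1....1..1
11...1..1
111..1..1
count of 1: 5

5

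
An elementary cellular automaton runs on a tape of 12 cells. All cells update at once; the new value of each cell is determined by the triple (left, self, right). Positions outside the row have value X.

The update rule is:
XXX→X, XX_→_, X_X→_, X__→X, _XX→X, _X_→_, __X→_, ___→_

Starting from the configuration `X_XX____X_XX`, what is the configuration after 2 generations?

generation 1: __X_X_____XX
generation 2: X____X____XX

X____X____XX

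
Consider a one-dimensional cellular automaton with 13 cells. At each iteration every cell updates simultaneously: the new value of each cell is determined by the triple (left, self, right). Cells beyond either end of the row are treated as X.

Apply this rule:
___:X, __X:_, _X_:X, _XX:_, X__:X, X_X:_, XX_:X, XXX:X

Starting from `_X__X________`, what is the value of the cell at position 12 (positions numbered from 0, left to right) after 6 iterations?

_

iteration 1: _XX_XXXXXXXX_
iteration 2: __X__XXXXXXX_
iteration 3: X_XX__XXXXXX_
iteration 4: X__XX__XXXXX_
iteration 5: XX__XX__XXXX_
iteration 6: XXX__XX__XXX_
position 12 holds _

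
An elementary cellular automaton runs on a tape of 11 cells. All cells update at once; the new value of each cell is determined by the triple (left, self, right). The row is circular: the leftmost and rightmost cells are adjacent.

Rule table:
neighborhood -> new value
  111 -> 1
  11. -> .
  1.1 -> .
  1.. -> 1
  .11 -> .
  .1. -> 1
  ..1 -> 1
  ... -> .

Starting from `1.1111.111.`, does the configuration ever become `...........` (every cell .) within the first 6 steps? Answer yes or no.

no

1..11...1..
111..1.1111
11.111..111
1...1.11.11
.1.11.....1
.1...1...11
step 6 is .1...1...11, still not uniform .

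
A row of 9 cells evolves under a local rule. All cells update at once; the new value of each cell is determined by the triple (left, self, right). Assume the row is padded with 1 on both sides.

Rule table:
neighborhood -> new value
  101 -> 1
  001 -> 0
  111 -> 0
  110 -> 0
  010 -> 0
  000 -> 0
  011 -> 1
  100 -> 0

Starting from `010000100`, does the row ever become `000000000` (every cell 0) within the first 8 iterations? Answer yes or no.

iteration 1: 100000000
iteration 2: 000000000
all cells are 0 at iteration 2

yes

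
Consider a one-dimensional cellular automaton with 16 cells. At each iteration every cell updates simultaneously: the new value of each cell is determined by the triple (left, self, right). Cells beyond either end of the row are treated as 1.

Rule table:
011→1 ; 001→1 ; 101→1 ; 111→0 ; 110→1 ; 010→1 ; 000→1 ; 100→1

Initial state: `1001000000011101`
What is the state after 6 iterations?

1111111111110111
0000000000011100
1111111111110111  (repeats iteration 1; period 2)
iteration 6: 0000000000011100

0000000000011100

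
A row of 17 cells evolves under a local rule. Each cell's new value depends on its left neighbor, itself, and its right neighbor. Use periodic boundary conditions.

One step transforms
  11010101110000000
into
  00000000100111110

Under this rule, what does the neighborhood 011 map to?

At position 0 the neighborhood is 011; the next row has 0 there.

0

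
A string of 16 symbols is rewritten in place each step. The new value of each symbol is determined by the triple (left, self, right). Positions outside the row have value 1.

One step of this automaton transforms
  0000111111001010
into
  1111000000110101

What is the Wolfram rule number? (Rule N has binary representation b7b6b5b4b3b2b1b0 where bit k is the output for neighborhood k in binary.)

51

position 5: 111 → 0  (bit 7 = 0)
position 9: 110 → 0  (bit 6 = 0)
position 13: 101 → 1  (bit 5 = 1)
position 0: 100 → 1  (bit 4 = 1)
position 4: 011 → 0  (bit 3 = 0)
position 12: 010 → 0  (bit 2 = 0)
position 3: 001 → 1  (bit 1 = 1)
position 1: 000 → 1  (bit 0 = 1)
bits b7..b0 = 00110011 = 51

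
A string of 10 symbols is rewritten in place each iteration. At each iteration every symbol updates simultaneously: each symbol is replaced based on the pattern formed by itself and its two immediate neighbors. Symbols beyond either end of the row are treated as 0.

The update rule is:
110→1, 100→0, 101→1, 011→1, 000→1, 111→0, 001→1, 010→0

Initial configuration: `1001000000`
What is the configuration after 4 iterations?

1111011110

0010011111
1100110001
1101110110
1111011110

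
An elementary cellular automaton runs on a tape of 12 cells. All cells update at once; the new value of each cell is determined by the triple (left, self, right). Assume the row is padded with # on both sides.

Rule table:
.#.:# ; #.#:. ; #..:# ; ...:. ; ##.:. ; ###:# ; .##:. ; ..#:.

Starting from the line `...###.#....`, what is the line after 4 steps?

step 1: #...#..##...
step 2: .#..##...#..
step 3: .##...#..##.
step 4: ...#..##....

...#..##....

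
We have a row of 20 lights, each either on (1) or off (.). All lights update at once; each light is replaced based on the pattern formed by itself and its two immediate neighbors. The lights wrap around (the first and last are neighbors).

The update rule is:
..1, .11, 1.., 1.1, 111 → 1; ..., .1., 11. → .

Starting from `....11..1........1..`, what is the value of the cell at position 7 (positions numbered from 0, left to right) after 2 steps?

step 1: ...11.11.1......1.1.
step 2: ..11.11.1.1....1.1.1
position 7 holds .

.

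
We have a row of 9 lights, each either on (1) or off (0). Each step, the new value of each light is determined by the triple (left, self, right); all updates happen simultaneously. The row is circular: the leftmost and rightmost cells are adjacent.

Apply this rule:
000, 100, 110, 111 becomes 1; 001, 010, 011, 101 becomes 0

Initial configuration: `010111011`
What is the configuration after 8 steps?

000011001
111001100
011100110
001110011
100111001
110011100
011001110
001100111

001100111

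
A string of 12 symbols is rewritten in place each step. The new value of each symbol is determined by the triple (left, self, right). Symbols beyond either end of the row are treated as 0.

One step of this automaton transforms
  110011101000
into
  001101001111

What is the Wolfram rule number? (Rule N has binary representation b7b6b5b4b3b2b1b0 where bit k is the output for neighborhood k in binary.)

151

position 5: 111 → 1  (bit 7 = 1)
position 1: 110 → 0  (bit 6 = 0)
position 7: 101 → 0  (bit 5 = 0)
position 2: 100 → 1  (bit 4 = 1)
position 0: 011 → 0  (bit 3 = 0)
position 8: 010 → 1  (bit 2 = 1)
position 3: 001 → 1  (bit 1 = 1)
position 10: 000 → 1  (bit 0 = 1)
bits b7..b0 = 10010111 = 151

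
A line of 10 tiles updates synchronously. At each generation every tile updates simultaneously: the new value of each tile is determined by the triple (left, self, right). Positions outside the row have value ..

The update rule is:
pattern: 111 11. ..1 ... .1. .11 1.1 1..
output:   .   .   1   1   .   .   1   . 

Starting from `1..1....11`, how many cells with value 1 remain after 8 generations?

..1..111..
11..1....1
...1..111.
111..1....
....1..111
1111..1...
.....1..11
11111..1..
count of 1: 6

6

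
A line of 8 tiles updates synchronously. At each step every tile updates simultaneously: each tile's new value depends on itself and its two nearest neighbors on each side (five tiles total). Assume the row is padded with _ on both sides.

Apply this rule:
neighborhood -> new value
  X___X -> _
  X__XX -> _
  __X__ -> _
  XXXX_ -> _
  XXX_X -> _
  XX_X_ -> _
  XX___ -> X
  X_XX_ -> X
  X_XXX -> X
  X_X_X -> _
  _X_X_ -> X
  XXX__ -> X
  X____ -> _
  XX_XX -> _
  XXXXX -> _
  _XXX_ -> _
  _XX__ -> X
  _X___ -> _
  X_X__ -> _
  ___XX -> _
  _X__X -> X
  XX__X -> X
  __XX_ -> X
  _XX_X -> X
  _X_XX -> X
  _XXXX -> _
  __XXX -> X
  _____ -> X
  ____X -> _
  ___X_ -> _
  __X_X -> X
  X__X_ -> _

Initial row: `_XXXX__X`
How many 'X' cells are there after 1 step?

_X__XX__
count of X: 3

3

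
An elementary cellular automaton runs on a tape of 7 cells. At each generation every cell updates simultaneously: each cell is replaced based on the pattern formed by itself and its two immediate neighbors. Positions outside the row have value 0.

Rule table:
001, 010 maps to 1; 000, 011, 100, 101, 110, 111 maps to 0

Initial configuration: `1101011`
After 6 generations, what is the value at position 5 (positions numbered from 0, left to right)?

generation 1: 0001000
generation 2: 0011000
generation 3: 0100000
generation 4: 1100000
generation 5: 0000000
generation 6: 0000000
position 5 holds 0

0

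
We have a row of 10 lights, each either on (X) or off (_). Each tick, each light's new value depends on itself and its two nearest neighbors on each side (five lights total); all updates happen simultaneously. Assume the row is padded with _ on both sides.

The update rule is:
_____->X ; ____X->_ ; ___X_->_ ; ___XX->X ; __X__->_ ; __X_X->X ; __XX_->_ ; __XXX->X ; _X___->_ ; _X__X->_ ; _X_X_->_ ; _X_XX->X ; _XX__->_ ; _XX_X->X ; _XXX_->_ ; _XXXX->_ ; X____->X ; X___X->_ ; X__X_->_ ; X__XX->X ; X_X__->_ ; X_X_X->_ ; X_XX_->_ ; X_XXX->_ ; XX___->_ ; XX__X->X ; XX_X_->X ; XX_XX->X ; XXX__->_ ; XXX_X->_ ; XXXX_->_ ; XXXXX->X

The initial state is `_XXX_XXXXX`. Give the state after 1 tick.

XX__X__X__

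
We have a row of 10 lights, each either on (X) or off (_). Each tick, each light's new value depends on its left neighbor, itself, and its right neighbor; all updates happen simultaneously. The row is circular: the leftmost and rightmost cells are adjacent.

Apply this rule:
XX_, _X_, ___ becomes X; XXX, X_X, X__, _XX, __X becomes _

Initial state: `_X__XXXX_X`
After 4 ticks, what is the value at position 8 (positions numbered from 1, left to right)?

tick 1: _X_____X_X
tick 2: _X_XXX_X_X
tick 3: _X___X_X_X
tick 4: _X_X_X_X_X
position 8 holds X

X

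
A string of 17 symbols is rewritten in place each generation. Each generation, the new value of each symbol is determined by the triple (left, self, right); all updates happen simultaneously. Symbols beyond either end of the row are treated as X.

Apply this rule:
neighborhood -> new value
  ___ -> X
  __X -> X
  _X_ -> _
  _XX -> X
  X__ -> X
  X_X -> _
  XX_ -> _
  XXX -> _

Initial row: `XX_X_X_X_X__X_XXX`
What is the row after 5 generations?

__________XX__X__
XXXXXXXXXXX_XX_XX
____________X__X_
XXXXXXXXXXXX_XX__
_____________X_XX

_____________X_XX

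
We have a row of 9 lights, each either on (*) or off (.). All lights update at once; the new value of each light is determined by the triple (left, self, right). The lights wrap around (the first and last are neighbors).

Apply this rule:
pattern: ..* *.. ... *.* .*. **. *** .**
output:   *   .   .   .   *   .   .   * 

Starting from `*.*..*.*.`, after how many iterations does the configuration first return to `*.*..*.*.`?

*.*.**.*.
*.*.*..*.
*.*.*.**.
*.*.*.*..
*.*.*.*.*
..*.*.*.*
.**.*.*.*
.*..*.*.*
.*.**.*.*
.*.*..*.*
.*.*.**.*
.*.*.*..*
.*.*.*.**
.*.*.*.*.
**.*.*.*.
*..*.*.*.
*.**.*.*.
*.*..*.*.

18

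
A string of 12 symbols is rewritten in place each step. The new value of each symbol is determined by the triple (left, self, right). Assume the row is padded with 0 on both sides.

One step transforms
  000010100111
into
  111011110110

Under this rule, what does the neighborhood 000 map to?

At position 0 the neighborhood is 000; the next row has 1 there.

1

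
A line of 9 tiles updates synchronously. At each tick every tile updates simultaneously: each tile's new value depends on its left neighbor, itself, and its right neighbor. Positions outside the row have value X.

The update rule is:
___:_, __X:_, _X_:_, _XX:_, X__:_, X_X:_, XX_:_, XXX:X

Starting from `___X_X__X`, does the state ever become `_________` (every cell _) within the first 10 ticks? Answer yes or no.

_________
all cells are _ at tick 1

yes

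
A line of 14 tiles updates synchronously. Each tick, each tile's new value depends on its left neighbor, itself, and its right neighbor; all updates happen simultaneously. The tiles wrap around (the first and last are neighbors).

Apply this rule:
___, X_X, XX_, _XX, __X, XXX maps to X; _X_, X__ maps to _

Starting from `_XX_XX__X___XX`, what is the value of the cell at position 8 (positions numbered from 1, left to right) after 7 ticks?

tick 1: XXXXXX_X__XXXX
tick 2: XXXXXXX__XXXXX
tick 3: XXXXXXX_XXXXXX
tick 4: XXXXXXXXXXXXXX
tick 5: XXXXXXXXXXXXXX  (fixed point — unchanged through tick 7)
position 8 holds X

X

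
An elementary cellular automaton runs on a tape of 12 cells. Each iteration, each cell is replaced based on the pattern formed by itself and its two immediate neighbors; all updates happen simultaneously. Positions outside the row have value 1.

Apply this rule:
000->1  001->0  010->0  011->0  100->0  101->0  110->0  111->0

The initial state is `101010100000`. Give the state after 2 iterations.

011111100000

iteration 1: 000000001110
iteration 2: 011111100000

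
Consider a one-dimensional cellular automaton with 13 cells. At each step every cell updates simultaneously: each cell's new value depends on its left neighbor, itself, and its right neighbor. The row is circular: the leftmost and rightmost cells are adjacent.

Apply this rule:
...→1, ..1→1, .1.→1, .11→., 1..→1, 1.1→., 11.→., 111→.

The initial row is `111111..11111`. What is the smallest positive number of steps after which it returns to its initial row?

2

......11.....
111111..11111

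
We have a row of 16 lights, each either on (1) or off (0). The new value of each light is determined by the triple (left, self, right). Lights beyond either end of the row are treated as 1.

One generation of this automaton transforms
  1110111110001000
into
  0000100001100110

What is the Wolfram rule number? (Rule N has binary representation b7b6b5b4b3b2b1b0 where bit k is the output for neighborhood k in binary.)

25

position 0: 111 → 0  (bit 7 = 0)
position 2: 110 → 0  (bit 6 = 0)
position 3: 101 → 0  (bit 5 = 0)
position 9: 100 → 1  (bit 4 = 1)
position 4: 011 → 1  (bit 3 = 1)
position 12: 010 → 0  (bit 2 = 0)
position 11: 001 → 0  (bit 1 = 0)
position 10: 000 → 1  (bit 0 = 1)
bits b7..b0 = 00011001 = 25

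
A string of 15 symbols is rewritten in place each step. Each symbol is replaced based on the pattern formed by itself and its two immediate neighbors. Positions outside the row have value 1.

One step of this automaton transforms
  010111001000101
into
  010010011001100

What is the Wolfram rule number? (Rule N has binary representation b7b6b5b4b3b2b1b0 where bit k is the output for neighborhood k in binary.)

134

position 4: 111 → 1  (bit 7 = 1)
position 5: 110 → 0  (bit 6 = 0)
position 0: 101 → 0  (bit 5 = 0)
position 6: 100 → 0  (bit 4 = 0)
position 3: 011 → 0  (bit 3 = 0)
position 1: 010 → 1  (bit 2 = 1)
position 7: 001 → 1  (bit 1 = 1)
position 10: 000 → 0  (bit 0 = 0)
bits b7..b0 = 10000110 = 134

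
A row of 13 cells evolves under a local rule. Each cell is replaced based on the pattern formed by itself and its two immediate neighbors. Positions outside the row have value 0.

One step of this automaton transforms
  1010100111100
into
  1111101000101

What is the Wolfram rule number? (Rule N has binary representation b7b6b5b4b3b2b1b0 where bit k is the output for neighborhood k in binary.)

position 8: 111 → 0  (bit 7 = 0)
position 10: 110 → 1  (bit 6 = 1)
position 1: 101 → 1  (bit 5 = 1)
position 5: 100 → 0  (bit 4 = 0)
position 7: 011 → 0  (bit 3 = 0)
position 0: 010 → 1  (bit 2 = 1)
position 6: 001 → 1  (bit 1 = 1)
position 12: 000 → 1  (bit 0 = 1)
bits b7..b0 = 01100111 = 103

103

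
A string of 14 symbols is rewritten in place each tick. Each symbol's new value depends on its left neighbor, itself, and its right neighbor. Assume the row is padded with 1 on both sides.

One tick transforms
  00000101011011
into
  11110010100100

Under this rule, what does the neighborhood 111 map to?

0

At position 13 the neighborhood is 111; the next row has 0 there.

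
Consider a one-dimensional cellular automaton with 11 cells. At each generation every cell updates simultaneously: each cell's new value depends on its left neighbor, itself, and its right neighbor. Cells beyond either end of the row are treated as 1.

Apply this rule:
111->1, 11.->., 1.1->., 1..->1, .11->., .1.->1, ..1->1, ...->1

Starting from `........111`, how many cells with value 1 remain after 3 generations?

9

generation 1: 11111111.11
generation 2: 1111111...1
generation 3: 111111.111.
count of 1: 9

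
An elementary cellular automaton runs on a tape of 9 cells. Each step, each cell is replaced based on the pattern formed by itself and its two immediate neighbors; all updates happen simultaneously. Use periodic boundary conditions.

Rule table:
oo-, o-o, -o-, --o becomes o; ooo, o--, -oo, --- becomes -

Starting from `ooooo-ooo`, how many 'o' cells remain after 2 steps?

2

----oo---
---o-o---
count of o: 2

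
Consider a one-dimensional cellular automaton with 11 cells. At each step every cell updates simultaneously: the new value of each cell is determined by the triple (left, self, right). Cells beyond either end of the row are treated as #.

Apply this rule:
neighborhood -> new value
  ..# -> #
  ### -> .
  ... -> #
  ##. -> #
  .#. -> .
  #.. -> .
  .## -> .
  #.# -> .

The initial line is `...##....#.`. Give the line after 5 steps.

.##..##....

.##.#.###..
..#.....#.#
.#..####...
...#...#.##
.##..##....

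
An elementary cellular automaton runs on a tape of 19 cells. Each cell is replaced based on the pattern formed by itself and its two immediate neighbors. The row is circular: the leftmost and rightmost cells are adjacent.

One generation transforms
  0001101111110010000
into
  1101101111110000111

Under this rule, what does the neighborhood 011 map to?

At position 3 the neighborhood is 011; the next row has 1 there.

1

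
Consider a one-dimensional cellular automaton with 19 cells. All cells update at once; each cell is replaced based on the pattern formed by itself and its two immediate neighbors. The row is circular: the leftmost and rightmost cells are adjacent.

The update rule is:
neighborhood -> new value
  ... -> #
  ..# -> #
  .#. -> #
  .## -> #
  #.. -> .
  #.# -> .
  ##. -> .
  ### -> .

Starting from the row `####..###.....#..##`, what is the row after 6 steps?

.#..######..###....

.....##...#####.##.
######..###.....#..
#......##...#####.#
..######..###.....#
.##......##...#####
.#..######..###....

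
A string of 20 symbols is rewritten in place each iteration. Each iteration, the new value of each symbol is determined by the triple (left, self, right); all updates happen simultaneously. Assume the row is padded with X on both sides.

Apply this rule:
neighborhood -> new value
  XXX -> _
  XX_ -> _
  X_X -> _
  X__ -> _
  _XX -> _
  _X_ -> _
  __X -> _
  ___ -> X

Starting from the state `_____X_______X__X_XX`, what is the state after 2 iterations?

_____X_______XXXXXX_

_XXX___XXXXX________
_____X_______XXXXXX_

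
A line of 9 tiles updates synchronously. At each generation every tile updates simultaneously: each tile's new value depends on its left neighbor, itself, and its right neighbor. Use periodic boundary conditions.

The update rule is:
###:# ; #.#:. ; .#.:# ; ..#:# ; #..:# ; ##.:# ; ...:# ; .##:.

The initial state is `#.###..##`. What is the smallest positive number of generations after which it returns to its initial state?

#..####.#
###.###..
.##..####
..###.###
##.##..##
##..###.#
####.##..
.###..###
..####.##
##.###..#
##..####.
.###.###.
#.##..###
#..###.##
###.##..#
###..###.
.####.##.
#.###..##

18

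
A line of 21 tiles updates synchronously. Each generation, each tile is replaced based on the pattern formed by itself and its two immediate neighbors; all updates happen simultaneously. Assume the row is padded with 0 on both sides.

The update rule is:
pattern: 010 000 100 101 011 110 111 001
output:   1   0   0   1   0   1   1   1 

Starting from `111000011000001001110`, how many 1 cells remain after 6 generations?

011000101000011010110
101001111000101111010
111010111001110111110
011111011010111011110
101111101111011101110
110111110111101110110
count of 1: 16

16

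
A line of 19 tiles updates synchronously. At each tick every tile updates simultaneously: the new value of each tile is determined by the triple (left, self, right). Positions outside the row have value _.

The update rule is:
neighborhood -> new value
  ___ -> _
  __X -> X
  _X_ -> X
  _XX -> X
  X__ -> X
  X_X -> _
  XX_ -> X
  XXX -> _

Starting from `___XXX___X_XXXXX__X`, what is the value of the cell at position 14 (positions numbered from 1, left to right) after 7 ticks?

_

__XX_XX_XX_X___XXXX
_XXX_XX_XX_XX_XX__X
XX_X_XX_XX_XX_XXXXX
XX_X_XX_XX_XX_X___X
XX_X_XX_XX_XX_XX_XX
XX_X_XX_XX_XX_XX_XX  (fixed point — unchanged through tick 7)
position 14 holds _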